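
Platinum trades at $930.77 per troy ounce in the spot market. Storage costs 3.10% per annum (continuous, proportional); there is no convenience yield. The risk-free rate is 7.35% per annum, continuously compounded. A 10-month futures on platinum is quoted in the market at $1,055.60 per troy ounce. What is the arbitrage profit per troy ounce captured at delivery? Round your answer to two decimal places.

$40.14 per troy ounce

Fair futures: F* = S·e^(carry·T), with carry = (r + u) = 0.0735 + 0.0310 = 0.1045
F* = 930.77 · e^(0.1045 × 10/12) = 930.77 · e^0.087083 = 930.77 × 1.090987 = $1015.4580
Market $1055.60 > fair $1015.4580: forward overpriced → cash-and-carry (buy spot, short the forward).
At maturity, profit = |F_mkt − F*| = |1055.60 − 1015.4580| = $40.14 per troy ounce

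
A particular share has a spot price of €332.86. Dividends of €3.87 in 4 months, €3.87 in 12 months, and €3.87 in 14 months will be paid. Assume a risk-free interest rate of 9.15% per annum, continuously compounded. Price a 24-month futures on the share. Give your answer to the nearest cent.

€386.78

PV(dividends) I = 3.87·e^(−0.0915·4/12) + 3.87·e^(−0.0915·12/12) + 3.87·e^(−0.0915·14/12)
I = 3.7537 + 3.5316 + 3.4782 = 10.7635
F = (S − I)·e^(rT) = (332.86 − 10.7635) · e^(0.0915·24/12)
= 322.0965 · e^0.183000 = 322.0965 × 1.200814 = €386.78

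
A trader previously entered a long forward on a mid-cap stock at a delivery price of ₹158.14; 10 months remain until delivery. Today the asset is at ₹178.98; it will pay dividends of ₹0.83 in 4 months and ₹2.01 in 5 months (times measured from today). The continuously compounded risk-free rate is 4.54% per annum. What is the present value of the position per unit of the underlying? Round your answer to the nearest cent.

₹23.92

PV(remaining dividends) I = 0.83·e^(−0.0454·4/12) + 2.01·e^(−0.0454·5/12) = 2.7899
Current forward F = (S − I)·e^(rT) = (178.98 − 2.7899)·e^(0.0454·10/12) = 176.1901 × 1.038558 = 182.9836
Value (long) = (F − K)·e^(−rT) = (182.9836 − 158.14) × 0.962873 = 23.9212
Value = ₹23.92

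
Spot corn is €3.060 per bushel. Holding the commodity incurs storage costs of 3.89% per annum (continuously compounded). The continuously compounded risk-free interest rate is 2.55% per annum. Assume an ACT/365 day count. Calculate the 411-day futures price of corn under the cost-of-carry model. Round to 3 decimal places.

€3.290 per bushel

Net carry = r + u − y = 0.0255 + 0.0389 − 0.0000 = 0.0644
F = S·e^((r+u−y)T) = 3.060 · e^(0.0644 × 411/365) = 3.060 · e^0.072516
= 3.060 × 1.075210 = €3.290 per bushel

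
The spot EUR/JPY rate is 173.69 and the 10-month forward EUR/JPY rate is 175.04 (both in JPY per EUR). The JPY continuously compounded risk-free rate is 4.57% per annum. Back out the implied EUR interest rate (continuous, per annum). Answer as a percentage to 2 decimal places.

3.64%

F = S·e^((r_JPY − r_EUR)T) ⇒ r_EUR = r_JPY − ln(F/S)/T
ln(175.04/173.69) = 0.007742; /(10/12) = 0.009290
r_EUR = 0.0457 − 0.009290 = 0.036410
r_EUR = 3.64%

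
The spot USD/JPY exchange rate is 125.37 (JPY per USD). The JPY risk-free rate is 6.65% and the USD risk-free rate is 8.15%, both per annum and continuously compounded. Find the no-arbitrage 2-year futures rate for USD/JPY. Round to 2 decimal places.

F = S·e^((r_JPY − r_USD)T) = 125.37 · e^((0.0665 − 0.0815) × 2)
= 125.37 · e^-0.030000 = 125.37 × 0.970446
F = 121.66 JPY per USD

121.66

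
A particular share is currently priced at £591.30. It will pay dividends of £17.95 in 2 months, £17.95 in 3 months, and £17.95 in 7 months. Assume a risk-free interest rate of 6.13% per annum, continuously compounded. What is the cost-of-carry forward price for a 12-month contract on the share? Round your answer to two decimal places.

PV(dividends) I = 17.95·e^(−0.0613·2/12) + 17.95·e^(−0.0613·3/12) + 17.95·e^(−0.0613·7/12)
I = 17.7675 + 17.6770 + 17.3195 = 52.7640
F = (S − I)·e^(rT) = (591.30 − 52.7640) · e^(0.0613·12/12)
= 538.5360 · e^0.061300 = 538.5360 × 1.063218 = £572.58

£572.58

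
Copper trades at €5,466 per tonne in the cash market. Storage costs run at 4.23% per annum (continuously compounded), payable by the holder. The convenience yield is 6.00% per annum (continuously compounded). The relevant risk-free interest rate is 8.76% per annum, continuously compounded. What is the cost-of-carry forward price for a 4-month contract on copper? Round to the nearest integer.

€5,595 per tonne

Net carry = r + u − y = 0.0876 + 0.0423 − 0.0600 = 0.0699
F = S·e^((r+u−y)T) = 5466 · e^(0.0699 × 4/12) = 5466 · e^0.023300
= 5466 × 1.023574 = €5,595 per tonne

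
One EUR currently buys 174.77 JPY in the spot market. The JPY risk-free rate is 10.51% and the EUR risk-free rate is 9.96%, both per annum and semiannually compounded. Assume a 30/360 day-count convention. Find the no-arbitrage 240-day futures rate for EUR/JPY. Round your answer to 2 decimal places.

175.38

By covered interest parity, F = S · (1+r_JPY/2)^(2T) / (1+r_EUR/2)^(2T)
= 174.77 × 1.070673 / 1.066945 = 174.77 × 1.003494
F = 175.38 JPY per EUR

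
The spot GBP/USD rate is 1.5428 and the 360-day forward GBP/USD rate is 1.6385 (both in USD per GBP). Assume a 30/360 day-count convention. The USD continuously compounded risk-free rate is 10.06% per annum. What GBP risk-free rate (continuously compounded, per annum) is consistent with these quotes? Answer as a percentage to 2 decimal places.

F = S·e^((r_USD − r_GBP)T) ⇒ r_GBP = r_USD − ln(F/S)/T
ln(1.6385/1.5428) = 0.060182; /(360/360) = 0.060182
r_GBP = 0.1006 − 0.060182 = 0.040418
r_GBP = 4.04%

4.04%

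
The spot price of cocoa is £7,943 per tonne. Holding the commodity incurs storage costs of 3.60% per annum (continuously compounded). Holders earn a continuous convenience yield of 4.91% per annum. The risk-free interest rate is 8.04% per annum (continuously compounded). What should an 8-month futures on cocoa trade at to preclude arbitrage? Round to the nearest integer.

Net carry = r + u − y = 0.0804 + 0.0360 − 0.0491 = 0.0673
F = S·e^((r+u−y)T) = 7943 · e^(0.0673 × 8/12) = 7943 · e^0.044867
= 7943 × 1.045889 = £8,307 per tonne

£8,307 per tonne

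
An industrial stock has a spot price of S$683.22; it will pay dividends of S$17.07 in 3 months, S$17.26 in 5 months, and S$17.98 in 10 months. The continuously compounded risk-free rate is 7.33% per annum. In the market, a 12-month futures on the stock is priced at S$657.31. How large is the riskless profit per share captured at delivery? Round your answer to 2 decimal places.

PV(dividends) I = 17.07·e^(−0.0733·3/12) + 17.26·e^(−0.0733·5/12) + 17.98·e^(−0.0733·10/12) = 50.4155
Fair futures F* = (S − I)·e^(rT) = (683.22 − 50.4155)·e^0.073300 = 632.8045 × 1.076053 = 680.9312
Market S$657.31 < fair 680.9312: forward underpriced → reverse cash-and-carry (short the stock, invest proceeds at r, pay the dividends, go long the forward).
Profit at T = |F_mkt − F*| = |657.31 − 680.9312| = S$23.62 per share

S$23.62 per share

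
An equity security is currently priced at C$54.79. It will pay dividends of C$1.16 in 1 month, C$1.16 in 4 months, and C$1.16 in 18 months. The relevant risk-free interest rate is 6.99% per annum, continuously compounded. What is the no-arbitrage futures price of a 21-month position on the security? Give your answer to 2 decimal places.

C$58.15

PV(dividends) I = 1.16·e^(−0.0699·1/12) + 1.16·e^(−0.0699·4/12) + 1.16·e^(−0.0699·18/12)
I = 1.1533 + 1.1333 + 1.0445 = 3.3311
F = (S − I)·e^(rT) = (54.79 − 3.3311) · e^(0.0699·21/12)
= 51.4589 · e^0.122325 = 51.4589 × 1.130121 = C$58.15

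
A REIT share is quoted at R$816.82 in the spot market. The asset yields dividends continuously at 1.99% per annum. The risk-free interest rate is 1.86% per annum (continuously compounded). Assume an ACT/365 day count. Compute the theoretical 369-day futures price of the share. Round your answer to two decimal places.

F = S·e^((r − q)T) = 816.82 · e^((0.0186 − 0.0199) × 369/365)
= 816.82 · e^-0.001314 = 816.82 × 0.998687
F = R$815.75

R$815.75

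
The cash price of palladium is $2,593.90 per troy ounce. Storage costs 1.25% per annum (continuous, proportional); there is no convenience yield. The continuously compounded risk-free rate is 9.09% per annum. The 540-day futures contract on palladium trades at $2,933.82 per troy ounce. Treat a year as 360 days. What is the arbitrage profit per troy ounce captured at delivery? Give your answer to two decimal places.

$95.27 per troy ounce

Fair futures: F* = S·e^(carry·T), with carry = (r + u) = 0.0909 + 0.0125 = 0.1034
F* = 2593.90 · e^(0.1034 × 540/360) = 2593.90 · e^0.15510000 = 2593.90 × 1.16777473 = $3029.0909
Market $2933.82 < fair $3029.0909: forward underpriced → reverse cash-and-carry (short spot, go long the forward).
At maturity, profit = |F_mkt − F*| = |2933.82 − 3029.0909| = $95.27 per troy ounce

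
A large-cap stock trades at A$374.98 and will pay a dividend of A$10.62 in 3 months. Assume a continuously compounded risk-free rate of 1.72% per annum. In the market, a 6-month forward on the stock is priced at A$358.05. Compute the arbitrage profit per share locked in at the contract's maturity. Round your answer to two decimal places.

A$9.50 per share

PV(dividends) I = 10.62·e^(−0.0172·3/12) = 10.5744
Fair forward F* = (S − I)·e^(rT) = (374.98 − 10.5744)·e^0.008600 = 364.4056 × 1.008637 = 367.5530
Market A$358.05 < fair 367.5530: forward underpriced → reverse cash-and-carry (short the stock, invest proceeds at r, pay the dividends, go long the forward).
Profit at T = |F_mkt − F*| = |358.05 − 367.5530| = A$9.50 per share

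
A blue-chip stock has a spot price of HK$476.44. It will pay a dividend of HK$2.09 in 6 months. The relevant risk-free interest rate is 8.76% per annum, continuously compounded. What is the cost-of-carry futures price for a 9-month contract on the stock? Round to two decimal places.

PV(dividends) I = 2.09·e^(−0.0876·6/12)
I = 2.0004
F = (S − I)·e^(rT) = (476.44 − 2.0004) · e^(0.0876·9/12)
= 474.4396 · e^0.065700 = 474.4396 × 1.067906 = HK$506.66

HK$506.66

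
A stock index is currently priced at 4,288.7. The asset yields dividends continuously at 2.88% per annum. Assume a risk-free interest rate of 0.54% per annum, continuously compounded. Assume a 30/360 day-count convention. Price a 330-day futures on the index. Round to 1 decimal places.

F = S·e^((r − q)T) = 4288.7 · e^((0.0054 − 0.0288) × 330/360)
= 4288.7 · e^-0.021450 = 4288.7 × 0.978778
F = 4,197.7

4,197.7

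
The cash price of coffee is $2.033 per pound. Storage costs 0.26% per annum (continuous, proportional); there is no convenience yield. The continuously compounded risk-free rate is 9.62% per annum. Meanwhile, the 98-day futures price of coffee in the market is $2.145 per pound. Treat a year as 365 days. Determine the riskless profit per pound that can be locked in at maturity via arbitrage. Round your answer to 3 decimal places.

Fair futures: F* = S·e^(carry·T), with carry = (r + u) = 0.0962 + 0.0026 = 0.0988
F* = 2.033 · e^(0.0988 × 98/365) = 2.033 · e^0.026527 = 2.033 × 1.026882 = $2.0877
Market $2.145 > fair $2.0877: forward overpriced → cash-and-carry (buy spot, short the forward).
At maturity, profit = |F_mkt − F*| = |2.145 − 2.0877| = $0.057 per pound

$0.057 per pound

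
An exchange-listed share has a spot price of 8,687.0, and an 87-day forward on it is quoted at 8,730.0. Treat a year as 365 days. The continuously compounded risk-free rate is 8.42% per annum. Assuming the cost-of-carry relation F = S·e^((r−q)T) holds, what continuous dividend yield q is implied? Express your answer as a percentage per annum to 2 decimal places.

From F = S·e^((r−q)T): (r − q) = ln(F/S)/T
ln(8730.0/8687.0) = ln(1.004950) = 0.004938
(r − q) = 0.004938 / (87/365) = 0.020717
q = r − ln(F/S)/T = 0.0842 − 0.020717 = 0.063483
q = 6.35%

6.35%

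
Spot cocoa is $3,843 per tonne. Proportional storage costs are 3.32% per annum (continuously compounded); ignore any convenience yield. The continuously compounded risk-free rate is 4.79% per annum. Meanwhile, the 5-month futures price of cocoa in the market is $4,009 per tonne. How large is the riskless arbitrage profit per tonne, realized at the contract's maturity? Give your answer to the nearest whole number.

Fair futures: F* = S·e^(carry·T), with carry = (r + u) = 0.0479 + 0.0332 = 0.0811
F* = 3843 · e^(0.0811 × 5/12) = 3843 · e^0.033792 = 3843 × 1.034369 = $3975.0801
Market $4009 > fair $3975.0801: forward overpriced → cash-and-carry (buy spot, short the forward).
At maturity, profit = |F_mkt − F*| = |4009 − 3975.0801| = $34 per tonne

$34 per tonne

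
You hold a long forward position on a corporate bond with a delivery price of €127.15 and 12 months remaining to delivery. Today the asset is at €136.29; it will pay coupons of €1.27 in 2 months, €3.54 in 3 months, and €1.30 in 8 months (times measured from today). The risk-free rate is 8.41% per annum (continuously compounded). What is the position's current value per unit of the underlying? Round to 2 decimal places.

PV(remaining coupons) I = 1.27·e^(−0.0841·2/12) + 3.54·e^(−0.0841·3/12) + 1.30·e^(−0.0841·8/12) = 5.9478
Current forward F = (S − I)·e^(rT) = (136.29 − 5.9478)·e^(0.0841·12/12) = 130.3422 × 1.087738 = 141.7782
Value (long) = (F − K)·e^(−rT) = (141.7782 − 127.15) × 0.919339 = 13.4483
Value = €13.45

€13.45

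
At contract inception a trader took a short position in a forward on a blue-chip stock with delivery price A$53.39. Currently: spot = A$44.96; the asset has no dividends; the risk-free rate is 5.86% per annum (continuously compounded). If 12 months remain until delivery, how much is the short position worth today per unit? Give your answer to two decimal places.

Current fair forward for the remaining 12 months: F = S·e^(r·T), r = 0.0586
F = 44.96 · e^(0.0586 × 12/12) = 44.96 × 1.060351 = 47.6734
Value of long forward = (F − K)·e^(−rT) = (47.6734 − 53.39) · e^(−0.0586·12/12)
= -5.7166 × 0.943084 = -5.39
Short position value = −(long value) = A$5.39

A$5.39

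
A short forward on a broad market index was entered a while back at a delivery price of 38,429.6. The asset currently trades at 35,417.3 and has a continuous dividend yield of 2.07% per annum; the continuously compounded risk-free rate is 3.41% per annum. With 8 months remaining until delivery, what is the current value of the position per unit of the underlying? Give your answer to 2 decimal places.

2633.92

Current fair forward for the remaining 8 months: F = S·e^((r − q)·T), (r − q) = 0.0341 − 0.0207 = 0.0134
F = 35417.3 · e^(0.0134 × 8/12) = 35417.3 × 1.00897335 = 35735.1118
Value of long forward = (F − K)·e^(−rT) = (35735.1118 − 38429.6) · e^(−0.0341·8/12)
= -2694.4882 × 0.97752312 = -2633.92
Short position value = −(long value) = 2633.92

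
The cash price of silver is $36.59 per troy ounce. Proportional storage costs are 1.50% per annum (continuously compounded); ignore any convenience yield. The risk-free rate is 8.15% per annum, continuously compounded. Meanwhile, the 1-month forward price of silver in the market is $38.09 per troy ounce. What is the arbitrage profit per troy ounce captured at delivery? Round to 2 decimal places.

$1.20 per troy ounce

Fair forward: F* = S·e^(carry·T), with carry = (r + u) = 0.0815 + 0.0150 = 0.0965
F* = 36.59 · e^(0.0965 × 1/12) = 36.59 · e^0.008042 = 36.59 × 1.008074 = $36.8854
Market $38.09 > fair $36.8854: forward overpriced → cash-and-carry (buy spot, short the forward).
At maturity, profit = |F_mkt − F*| = |38.09 − 36.8854| = $1.20 per troy ounce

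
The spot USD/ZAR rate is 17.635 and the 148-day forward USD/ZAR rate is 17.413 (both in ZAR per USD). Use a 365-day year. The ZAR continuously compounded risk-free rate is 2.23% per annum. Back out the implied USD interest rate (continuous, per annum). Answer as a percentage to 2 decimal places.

F = S·e^((r_ZAR − r_USD)T) ⇒ r_USD = r_ZAR − ln(F/S)/T
ln(17.413/17.635) = -0.012669; /(148/365) = -0.031244
r_USD = 0.0223 + 0.031244 = 0.053544
r_USD = 5.35%

5.35%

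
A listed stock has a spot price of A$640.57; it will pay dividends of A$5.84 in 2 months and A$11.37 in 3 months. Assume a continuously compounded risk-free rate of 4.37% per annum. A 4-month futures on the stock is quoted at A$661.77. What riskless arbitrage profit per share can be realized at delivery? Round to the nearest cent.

PV(dividends) I = 5.84·e^(−0.0437·2/12) + 11.37·e^(−0.0437·3/12) = 17.0441
Fair futures F* = (S − I)·e^(rT) = (640.57 − 17.0441)·e^0.014567 = 623.5259 × 1.014674 = 632.6755
Market A$661.77 > fair 632.6755: forward overpriced → cash-and-carry (borrow at r, buy the stock and collect the dividends, short the forward).
Profit at T = |F_mkt − F*| = |661.77 − 632.6755| = A$29.09 per share

A$29.09 per share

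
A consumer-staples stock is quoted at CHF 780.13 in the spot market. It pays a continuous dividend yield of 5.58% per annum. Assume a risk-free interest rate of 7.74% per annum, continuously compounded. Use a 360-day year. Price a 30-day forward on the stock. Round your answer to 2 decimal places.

CHF 781.54

F = S·e^((r − q)T) = 780.13 · e^((0.0774 − 0.0558) × 30/360)
= 780.13 · e^0.001800 = 780.13 × 1.001802
F = CHF 781.54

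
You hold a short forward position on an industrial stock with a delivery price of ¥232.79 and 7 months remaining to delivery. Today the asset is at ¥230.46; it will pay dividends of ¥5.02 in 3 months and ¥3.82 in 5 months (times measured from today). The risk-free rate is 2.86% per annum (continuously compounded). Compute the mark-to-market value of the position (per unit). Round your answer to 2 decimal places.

PV(remaining dividends) I = 5.02·e^(−0.0286·3/12) + 3.82·e^(−0.0286·5/12) = 8.7590
Current forward F = (S − I)·e^(rT) = (230.46 − 8.7590)·e^(0.0286·7/12) = 221.7010 × 1.016823 = 225.4307
Value (long) = (F − K)·e^(−rT) = (225.4307 − 232.79) × 0.983455 = -7.2375
Short position value = −(long value) = ¥7.24

¥7.24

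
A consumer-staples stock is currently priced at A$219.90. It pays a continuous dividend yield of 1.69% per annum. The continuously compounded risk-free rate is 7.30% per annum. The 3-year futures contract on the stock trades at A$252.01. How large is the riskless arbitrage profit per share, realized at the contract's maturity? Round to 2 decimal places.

A$8.20 per share

Fair futures: F* = S·e^(carry·T), with carry = (r − q) = 0.0730 − 0.0169 = 0.0561
F* = 219.90 · e^(0.0561 × 3) = 219.90 · e^0.168300 = 219.90 × 1.183292 = A$260.2059
Market A$252.01 < fair A$260.2059: forward underpriced → reverse cash-and-carry (short spot, go long the forward).
At maturity, profit = |F_mkt − F*| = |252.01 − 260.2059| = A$8.20 per share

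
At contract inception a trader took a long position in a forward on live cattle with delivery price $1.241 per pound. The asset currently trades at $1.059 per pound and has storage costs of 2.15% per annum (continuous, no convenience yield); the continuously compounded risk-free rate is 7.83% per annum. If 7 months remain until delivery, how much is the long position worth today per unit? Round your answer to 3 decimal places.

-$0.113 per pound

Current fair forward for the remaining 7 months: F = S·e^((r + u)·T), (r + u) = 0.0783 + 0.0215 = 0.0998
F = 1.059 · e^(0.0998 × 7/12) = 1.059 × 1.059945 = 1.1225
Value of long forward = (F − K)·e^(−rT) = (1.1225 − 1.241) · e^(−0.0783·7/12)
= -0.1185 × 0.955352 = -0.113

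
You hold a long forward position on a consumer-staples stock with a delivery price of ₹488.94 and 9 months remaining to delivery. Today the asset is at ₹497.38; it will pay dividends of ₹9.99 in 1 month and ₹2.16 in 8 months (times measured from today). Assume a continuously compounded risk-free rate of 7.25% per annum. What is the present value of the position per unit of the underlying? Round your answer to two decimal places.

₹22.33

PV(remaining dividends) I = 9.99·e^(−0.0725·1/12) + 2.16·e^(−0.0725·8/12) = 11.9879
Current forward F = (S − I)·e^(rT) = (497.38 − 11.9879)·e^(0.0725·9/12) = 485.3921 × 1.055880 = 512.5158
Value (long) = (F − K)·e^(−rT) = (512.5158 − 488.94) × 0.947077 = 22.3281
Value = ₹22.33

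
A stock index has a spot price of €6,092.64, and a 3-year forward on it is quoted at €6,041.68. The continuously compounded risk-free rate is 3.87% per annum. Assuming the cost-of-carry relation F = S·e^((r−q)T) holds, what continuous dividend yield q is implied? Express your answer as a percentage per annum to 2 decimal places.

4.15%

From F = S·e^((r−q)T): (r − q) = ln(F/S)/T
ln(6041.68/6092.64) = ln(0.991636) = -0.008399
(r − q) = -0.008399 / (3) = -0.002800
q = r − ln(F/S)/T = 0.0387 + 0.002800 = 0.041500
q = 4.15%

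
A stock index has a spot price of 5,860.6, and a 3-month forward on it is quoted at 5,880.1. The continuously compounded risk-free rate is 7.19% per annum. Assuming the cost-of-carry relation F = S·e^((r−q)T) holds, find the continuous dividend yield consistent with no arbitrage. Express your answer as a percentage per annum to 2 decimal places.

5.86%

From F = S·e^((r−q)T): (r − q) = ln(F/S)/T
ln(5880.1/5860.6) = ln(1.003327) = 0.003321
(r − q) = 0.003321 / (3/12) = 0.013284
q = r − ln(F/S)/T = 0.0719 − 0.013284 = 0.058616
q = 5.86%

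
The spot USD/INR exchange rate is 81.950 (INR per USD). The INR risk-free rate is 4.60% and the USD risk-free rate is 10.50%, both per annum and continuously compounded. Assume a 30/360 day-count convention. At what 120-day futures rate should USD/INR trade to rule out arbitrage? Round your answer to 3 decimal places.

80.354

F = S·e^((r_INR − r_USD)T) = 81.950 · e^((0.0460 − 0.1050) × 120/360)
= 81.950 · e^-0.019667 = 81.950 × 0.980525
F = 80.354 INR per USD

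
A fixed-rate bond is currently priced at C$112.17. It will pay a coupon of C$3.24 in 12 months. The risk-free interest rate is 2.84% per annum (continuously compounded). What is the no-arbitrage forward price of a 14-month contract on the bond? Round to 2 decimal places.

C$112.69

PV(coupons) I = 3.24·e^(−0.0284·12/12)
I = 3.1493
F = (S − I)·e^(rT) = (112.17 − 3.1493) · e^(0.0284·14/12)
= 109.0207 · e^0.033133 = 109.0207 × 1.033688 = C$112.69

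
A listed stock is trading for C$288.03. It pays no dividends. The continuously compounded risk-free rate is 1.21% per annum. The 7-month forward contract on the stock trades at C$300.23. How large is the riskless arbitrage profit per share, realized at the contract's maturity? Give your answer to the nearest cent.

C$10.16 per share

Fair forward: F* = S·e^(carry·T), with carry = r = 0.0121
F* = 288.03 · e^(0.0121 × 7/12) = 288.03 · e^0.007058 = 288.03 × 1.007083 = C$290.0701
Market C$300.23 > fair C$290.0701: forward overpriced → cash-and-carry (buy spot, short the forward).
At maturity, profit = |F_mkt − F*| = |300.23 − 290.0701| = C$10.16 per share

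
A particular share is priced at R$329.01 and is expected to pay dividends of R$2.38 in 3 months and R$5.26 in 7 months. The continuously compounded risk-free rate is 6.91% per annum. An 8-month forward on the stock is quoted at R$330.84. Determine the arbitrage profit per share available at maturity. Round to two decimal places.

PV(dividends) I = 2.38·e^(−0.0691·3/12) + 5.26·e^(−0.0691·7/12) = 7.3914
Fair forward F* = (S − I)·e^(rT) = (329.01 − 7.3914)·e^0.046067 = 321.6186 × 1.047145 = 336.7813
Market R$330.84 < fair 336.7813: forward underpriced → reverse cash-and-carry (short the stock, invest proceeds at r, pay the dividends, go long the forward).
Profit at T = |F_mkt − F*| = |330.84 − 336.7813| = R$5.94 per share

R$5.94 per share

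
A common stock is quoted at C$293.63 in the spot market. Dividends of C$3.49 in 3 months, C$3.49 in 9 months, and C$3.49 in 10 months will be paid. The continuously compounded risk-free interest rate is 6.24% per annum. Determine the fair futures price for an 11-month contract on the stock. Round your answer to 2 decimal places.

C$300.24

PV(dividends) I = 3.49·e^(−0.0624·3/12) + 3.49·e^(−0.0624·9/12) + 3.49·e^(−0.0624·10/12)
I = 3.4360 + 3.3304 + 3.3132 = 10.0796
F = (S − I)·e^(rT) = (293.63 − 10.0796) · e^(0.0624·11/12)
= 283.5504 · e^0.057200 = 283.5504 × 1.058868 = C$300.24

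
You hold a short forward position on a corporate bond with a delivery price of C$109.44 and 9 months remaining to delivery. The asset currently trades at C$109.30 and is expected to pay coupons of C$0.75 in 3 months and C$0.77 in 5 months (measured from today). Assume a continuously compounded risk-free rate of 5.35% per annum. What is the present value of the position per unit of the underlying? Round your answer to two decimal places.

-C$2.67

PV(remaining coupons) I = 0.75·e^(−0.0535·3/12) + 0.77·e^(−0.0535·5/12) = 1.4931
Current forward F = (S − I)·e^(rT) = (109.30 − 1.4931)·e^(0.0535·9/12) = 107.8069 × 1.040941 = 112.2206
Value (long) = (F − K)·e^(−rT) = (112.2206 − 109.44) × 0.960669 = 2.6712
Short position value = −(long value) = -C$2.67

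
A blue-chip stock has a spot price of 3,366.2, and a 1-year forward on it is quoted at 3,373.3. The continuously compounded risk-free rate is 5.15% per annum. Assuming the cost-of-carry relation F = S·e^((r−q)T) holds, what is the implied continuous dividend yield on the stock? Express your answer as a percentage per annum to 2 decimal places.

4.94%

From F = S·e^((r−q)T): (r − q) = ln(F/S)/T
ln(3373.3/3366.2) = ln(1.002109) = 0.002107
(r − q) = 0.002107 / (1) = 0.002107
q = r − ln(F/S)/T = 0.0515 − 0.002107 = 0.049393
q = 4.94%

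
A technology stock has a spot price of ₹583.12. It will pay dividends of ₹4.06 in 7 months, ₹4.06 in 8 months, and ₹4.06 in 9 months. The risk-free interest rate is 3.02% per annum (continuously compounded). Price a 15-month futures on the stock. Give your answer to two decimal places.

₹593.16

PV(dividends) I = 4.06·e^(−0.0302·7/12) + 4.06·e^(−0.0302·8/12) + 4.06·e^(−0.0302·9/12)
I = 3.9891 + 3.9791 + 3.9691 = 11.9373
F = (S − I)·e^(rT) = (583.12 − 11.9373) · e^(0.0302·15/12)
= 571.1827 · e^0.037750 = 571.1827 × 1.038472 = ₹593.16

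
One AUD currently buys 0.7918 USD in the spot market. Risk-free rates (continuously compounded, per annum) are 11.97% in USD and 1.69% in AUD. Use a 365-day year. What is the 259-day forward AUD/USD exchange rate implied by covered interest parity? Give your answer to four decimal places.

F = S·e^((r_USD − r_AUD)T) = 0.7918 · e^((0.1197 − 0.0169) × 259/365)
= 0.7918 · e^0.072946 = 0.7918 × 1.075672
F = 0.8517 USD per AUD

0.8517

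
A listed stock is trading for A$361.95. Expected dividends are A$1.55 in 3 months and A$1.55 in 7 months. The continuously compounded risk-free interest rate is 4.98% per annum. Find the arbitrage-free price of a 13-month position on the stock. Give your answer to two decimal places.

A$378.81

PV(dividends) I = 1.55·e^(−0.0498·3/12) + 1.55·e^(−0.0498·7/12)
I = 1.5308 + 1.5056 = 3.0364
F = (S − I)·e^(rT) = (361.95 − 3.0364) · e^(0.0498·13/12)
= 358.9136 · e^0.053950 = 358.9136 × 1.055432 = A$378.81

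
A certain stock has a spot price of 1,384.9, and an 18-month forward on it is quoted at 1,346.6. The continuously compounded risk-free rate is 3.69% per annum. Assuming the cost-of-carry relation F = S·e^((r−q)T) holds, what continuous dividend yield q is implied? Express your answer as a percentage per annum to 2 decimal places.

5.56%

From F = S·e^((r−q)T): (r − q) = ln(F/S)/T
ln(1346.6/1384.9) = ln(0.972345) = -0.028045
(r − q) = -0.028045 / (18/12) = -0.018697
q = r − ln(F/S)/T = 0.0369 + 0.018697 = 0.055597
q = 5.56%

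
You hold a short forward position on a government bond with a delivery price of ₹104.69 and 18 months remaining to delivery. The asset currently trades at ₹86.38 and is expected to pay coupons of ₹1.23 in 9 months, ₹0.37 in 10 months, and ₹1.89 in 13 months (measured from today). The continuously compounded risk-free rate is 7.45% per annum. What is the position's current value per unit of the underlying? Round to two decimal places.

₹10.50

PV(remaining coupons) I = 1.23·e^(−0.0745·9/12) + 0.37·e^(−0.0745·10/12) + 1.89·e^(−0.0745·13/12) = 3.2543
Current forward F = (S − I)·e^(rT) = (86.38 − 3.2543)·e^(0.0745·18/12) = 83.1257 × 1.118233 = 92.9539
Value (long) = (F − K)·e^(−rT) = (92.9539 − 104.69) × 0.894268 = -10.4952
Short position value = −(long value) = ₹10.50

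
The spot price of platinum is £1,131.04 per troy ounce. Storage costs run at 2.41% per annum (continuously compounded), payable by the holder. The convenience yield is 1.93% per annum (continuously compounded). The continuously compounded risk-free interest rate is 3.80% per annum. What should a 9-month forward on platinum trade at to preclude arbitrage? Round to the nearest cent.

Net carry = r + u − y = 0.0380 + 0.0241 − 0.0193 = 0.0428
F = S·e^((r+u−y)T) = 1131.04 · e^(0.0428 × 9/12) = 1131.04 · e^0.03210000
= 1131.04 × 1.03262076 = £1,167.94 per troy ounce

£1,167.94 per troy ounce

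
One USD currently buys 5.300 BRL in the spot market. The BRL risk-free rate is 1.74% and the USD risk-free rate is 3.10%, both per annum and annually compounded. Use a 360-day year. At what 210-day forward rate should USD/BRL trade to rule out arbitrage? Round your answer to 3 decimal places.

5.259

By covered interest parity, F = S · (1+r_BRL)^T / (1+r_USD)^T
= 5.300 × 1.010114 / 1.017968 = 5.300 × 0.992285
F = 5.259 BRL per USD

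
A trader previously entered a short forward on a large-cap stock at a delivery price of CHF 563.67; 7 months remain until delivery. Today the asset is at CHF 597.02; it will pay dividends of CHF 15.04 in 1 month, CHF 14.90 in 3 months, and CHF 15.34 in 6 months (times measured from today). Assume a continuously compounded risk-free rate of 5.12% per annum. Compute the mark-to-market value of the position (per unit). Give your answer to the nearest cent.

-CHF 5.30

PV(remaining dividends) I = 15.04·e^(−0.0512·1/12) + 14.90·e^(−0.0512·3/12) + 15.34·e^(−0.0512·6/12) = 44.6387
Current forward F = (S − I)·e^(rT) = (597.02 − 44.6387)·e^(0.0512·7/12) = 552.3813 × 1.030317 = 569.1278
Value (long) = (F − K)·e^(−rT) = (569.1278 − 563.67) × 0.970575 = 5.2972
Short position value = −(long value) = -CHF 5.30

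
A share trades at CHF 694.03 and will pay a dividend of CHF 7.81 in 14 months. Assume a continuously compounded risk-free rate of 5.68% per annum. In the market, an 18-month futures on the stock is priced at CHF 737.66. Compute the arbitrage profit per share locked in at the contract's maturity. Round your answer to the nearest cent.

CHF 10.13 per share

PV(dividends) I = 7.81·e^(−0.0568·14/12) = 7.3092
Fair futures F* = (S − I)·e^(rT) = (694.03 − 7.3092)·e^0.085200 = 686.7208 × 1.088935 = 747.7943
Market CHF 737.66 < fair 747.7943: forward underpriced → reverse cash-and-carry (short the stock, invest proceeds at r, pay the dividends, go long the forward).
Profit at T = |F_mkt − F*| = |737.66 − 747.7943| = CHF 10.13 per share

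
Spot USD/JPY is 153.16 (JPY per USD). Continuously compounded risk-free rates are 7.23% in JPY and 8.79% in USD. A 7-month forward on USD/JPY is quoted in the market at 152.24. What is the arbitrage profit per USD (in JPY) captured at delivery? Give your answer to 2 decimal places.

0.47 per USD (in JPY)

Fair forward: F* = S·e^(carry·T), with carry = (r_JPY − r_USD) = 0.0723 − 0.0879 = -0.0156
F* = 153.16 · e^(-0.0156 × 7/12) = 153.16 · e^-0.009100 = 153.16 × 0.990941 = 151.7725
Market 152.24 > fair 151.7725: forward overpriced → cash-and-carry (buy spot, short the forward).
At maturity, profit = |F_mkt − F*| = |152.24 − 151.7725| = 0.47 per USD (in JPY)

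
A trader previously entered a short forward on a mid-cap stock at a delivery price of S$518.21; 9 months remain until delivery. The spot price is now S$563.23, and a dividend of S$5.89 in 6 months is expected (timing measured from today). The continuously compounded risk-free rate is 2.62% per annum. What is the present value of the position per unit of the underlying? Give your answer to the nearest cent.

PV(remaining dividends) I = 5.89·e^(−0.0262·6/12) = 5.8133
Current forward F = (S − I)·e^(rT) = (563.23 − 5.8133)·e^(0.0262·9/12) = 557.4167 × 1.019844 = 568.4781
Value (long) = (F − K)·e^(−rT) = (568.4781 − 518.21) × 0.980542 = 49.2900
Short position value = −(long value) = -S$49.29

-S$49.29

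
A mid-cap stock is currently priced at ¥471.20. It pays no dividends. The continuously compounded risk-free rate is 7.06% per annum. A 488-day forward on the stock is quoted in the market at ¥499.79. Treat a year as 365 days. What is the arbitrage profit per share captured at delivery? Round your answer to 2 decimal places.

¥18.05 per share

Fair forward: F* = S·e^(carry·T), with carry = r = 0.0706
F* = 471.20 · e^(0.0706 × 488/365) = 471.20 · e^0.094391 = 471.20 × 1.098989 = ¥517.8436
Market ¥499.79 < fair ¥517.8436: forward underpriced → reverse cash-and-carry (short spot, go long the forward).
At maturity, profit = |F_mkt − F*| = |499.79 − 517.8436| = ¥18.05 per share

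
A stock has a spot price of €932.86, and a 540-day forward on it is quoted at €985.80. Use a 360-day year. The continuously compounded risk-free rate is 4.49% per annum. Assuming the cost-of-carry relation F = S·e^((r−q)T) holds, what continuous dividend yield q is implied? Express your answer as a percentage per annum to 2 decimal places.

0.81%

From F = S·e^((r−q)T): (r − q) = ln(F/S)/T
ln(985.80/932.86) = ln(1.056750) = 0.055198
(r − q) = 0.055198 / (540/360) = 0.036799
q = r − ln(F/S)/T = 0.0449 − 0.036799 = 0.008101
q = 0.81%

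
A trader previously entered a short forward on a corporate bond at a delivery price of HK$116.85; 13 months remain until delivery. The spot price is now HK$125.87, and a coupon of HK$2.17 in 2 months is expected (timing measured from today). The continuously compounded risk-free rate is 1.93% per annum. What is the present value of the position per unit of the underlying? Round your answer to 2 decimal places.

-HK$9.27

PV(remaining coupons) I = 2.17·e^(−0.0193·2/12) = 2.1630
Current forward F = (S − I)·e^(rT) = (125.87 − 2.1630)·e^(0.0193·13/12) = 123.7070 × 1.021128 = 126.3207
Value (long) = (F − K)·e^(−rT) = (126.3207 − 116.85) × 0.979309 = 9.2747
Short position value = −(long value) = -HK$9.27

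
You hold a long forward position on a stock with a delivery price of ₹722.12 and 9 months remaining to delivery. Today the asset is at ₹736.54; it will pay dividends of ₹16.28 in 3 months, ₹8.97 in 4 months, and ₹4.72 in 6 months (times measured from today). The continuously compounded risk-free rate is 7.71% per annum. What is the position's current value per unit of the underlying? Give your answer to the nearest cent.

₹25.74

PV(remaining dividends) I = 16.28·e^(−0.0771·3/12) + 8.97·e^(−0.0771·4/12) + 4.72·e^(−0.0771·6/12) = 29.2531
Current forward F = (S − I)·e^(rT) = (736.54 − 29.2531)·e^(0.0771·9/12) = 707.2869 × 1.059530 = 749.3917
Value (long) = (F − K)·e^(−rT) = (749.3917 − 722.12) × 0.943815 = 25.7394
Value = ₹25.74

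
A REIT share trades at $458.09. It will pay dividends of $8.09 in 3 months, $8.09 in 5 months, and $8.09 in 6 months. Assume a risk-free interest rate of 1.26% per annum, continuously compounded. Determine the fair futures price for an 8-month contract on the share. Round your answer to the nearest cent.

$437.60

PV(dividends) I = 8.09·e^(−0.0126·3/12) + 8.09·e^(−0.0126·5/12) + 8.09·e^(−0.0126·6/12)
I = 8.0646 + 8.0476 + 8.0392 = 24.1514
F = (S − I)·e^(rT) = (458.09 − 24.1514) · e^(0.0126·8/12)
= 433.9386 · e^0.008400 = 433.9386 × 1.008435 = $437.60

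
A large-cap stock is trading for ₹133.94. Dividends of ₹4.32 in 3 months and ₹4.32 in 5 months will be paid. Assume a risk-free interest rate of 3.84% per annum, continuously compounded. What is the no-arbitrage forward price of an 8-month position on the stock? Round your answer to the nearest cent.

₹128.66

PV(dividends) I = 4.32·e^(−0.0384·3/12) + 4.32·e^(−0.0384·5/12)
I = 4.2787 + 4.2514 = 8.5301
F = (S − I)·e^(rT) = (133.94 − 8.5301) · e^(0.0384·8/12)
= 125.4099 · e^0.025600 = 125.4099 × 1.025930 = ₹128.66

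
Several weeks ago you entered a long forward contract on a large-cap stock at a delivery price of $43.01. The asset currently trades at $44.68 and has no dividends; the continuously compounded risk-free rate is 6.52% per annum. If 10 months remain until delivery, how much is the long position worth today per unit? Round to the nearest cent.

$3.94

Current fair forward for the remaining 10 months: F = S·e^(r·T), r = 0.0652
F = 44.68 · e^(0.0652 × 10/12) = 44.68 × 1.055836 = 47.1748
Value of long forward = (F − K)·e^(−rT) = (47.1748 − 43.01) · e^(−0.0652·10/12)
= 4.1648 × 0.947116 = 3.94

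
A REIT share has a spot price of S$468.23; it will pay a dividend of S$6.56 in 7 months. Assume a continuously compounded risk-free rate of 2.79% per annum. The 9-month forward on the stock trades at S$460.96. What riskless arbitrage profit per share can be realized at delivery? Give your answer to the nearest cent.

S$10.58 per share

PV(dividends) I = 6.56·e^(−0.0279·7/12) = 6.4541
Fair forward F* = (S − I)·e^(rT) = (468.23 − 6.4541)·e^0.020925 = 461.7759 × 1.021145 = 471.5402
Market S$460.96 < fair 471.5402: forward underpriced → reverse cash-and-carry (short the stock, invest proceeds at r, pay the dividends, go long the forward).
Profit at T = |F_mkt − F*| = |460.96 − 471.5402| = S$10.58 per share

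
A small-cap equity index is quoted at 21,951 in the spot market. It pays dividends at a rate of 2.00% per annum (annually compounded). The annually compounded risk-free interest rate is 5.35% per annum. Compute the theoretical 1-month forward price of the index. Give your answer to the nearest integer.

22,010

F = S · (1+r)^T / (1+q)^T
= 21951 × 1.004353 / 1.001652 = 21951 × 1.002697
F = 22,010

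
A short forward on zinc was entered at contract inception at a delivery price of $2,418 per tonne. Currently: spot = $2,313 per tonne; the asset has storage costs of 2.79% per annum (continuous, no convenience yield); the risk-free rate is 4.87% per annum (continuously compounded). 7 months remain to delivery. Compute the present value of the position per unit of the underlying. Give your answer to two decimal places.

Current fair forward for the remaining 7 months: F = S·e^((r + u)·T), (r + u) = 0.0487 + 0.0279 = 0.0766
F = 2313 · e^(0.0766 × 7/12) = 2313 × 1.04569667 = 2418.6964
Value of long forward = (F − K)·e^(−rT) = (2418.6964 − 2418) · e^(−0.0487·7/12)
= 0.6964 × 0.97199139 = 0.68
Short position value = −(long value) = -$0.68

-$0.68 per tonne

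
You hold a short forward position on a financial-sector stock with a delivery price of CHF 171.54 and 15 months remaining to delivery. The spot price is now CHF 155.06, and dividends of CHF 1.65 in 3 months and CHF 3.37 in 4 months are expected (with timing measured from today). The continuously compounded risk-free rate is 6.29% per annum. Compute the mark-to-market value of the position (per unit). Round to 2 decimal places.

PV(remaining dividends) I = 1.65·e^(−0.0629·3/12) + 3.37·e^(−0.0629·4/12) = 4.9243
Current forward F = (S − I)·e^(rT) = (155.06 − 4.9243)·e^(0.0629·15/12) = 150.1357 × 1.081799 = 162.4167
Value (long) = (F − K)·e^(−rT) = (162.4167 − 171.54) × 0.924387 = -8.4335
Short position value = −(long value) = CHF 8.43

CHF 8.43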